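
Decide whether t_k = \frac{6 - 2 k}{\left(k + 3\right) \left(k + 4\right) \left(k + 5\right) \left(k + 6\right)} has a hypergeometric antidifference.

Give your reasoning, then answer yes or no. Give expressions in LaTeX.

Ratio r(k) = (k - 2)*(k + 3)/((k - 3)*(k + 7)).
A = k + 3, B = k + 7, C = k - 3.
Solve (k + 3)·f(k+1) − (k + 6)·f(k) = k - 3.
deg f ≤ 3 (via 1,1,1).
A polynomial solution: f(k) = -k*(k**2 + 12*k + 107)/120.
Get s_k = R·t_k = k*(k**2 + 12*k + 107)/(60*(k + 3)*(k + 4)*(k + 5)) with R(k) = B(k−1)f(k)/C(k) = -k*(k + 6)*(k**2 + 12*k + 107)/(120*(k - 3)).
Verify: 2*(3 - k)/(k**4 + 18*k**3 + 119*k**2 + 342*k + 360) matches t_k.

Yes. s_k = \frac{k \left(k^{2} + 12 k + 107\right)}{60 \left(k + 3\right) \left(k + 4\right) \left(k + 5\right)}.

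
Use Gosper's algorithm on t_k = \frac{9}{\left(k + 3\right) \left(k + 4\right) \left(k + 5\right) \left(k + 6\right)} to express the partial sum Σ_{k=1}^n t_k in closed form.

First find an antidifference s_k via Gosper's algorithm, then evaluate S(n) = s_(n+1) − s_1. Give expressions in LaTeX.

Step 1: r(k) = (k + 3)/(k + 7).
Gosper form: A/B · C(k+1)/C(k) with A=k + 3, B=k + 7, C=1.
Need (k + 3)·f(k+1) − (k + 6)·f(k) = 1.
d = 3 from the (1,1,0) case.
A polynomial solution: f(k) = k*(k**2 + 12*k + 47)/180.
Then R = B(k−1)f/C = k*(k + 6)*(k**2 + 12*k + 47)/180, so s_k = R(k)·t_k = k*(k**2 + 12*k + 47)/(20*(k + 3)*(k + 4)*(k + 5)).
Verify: 9/(k**4 + 18*k**3 + 119*k**2 + 342*k + 360) matches t_k.
Evaluate: s_(n+1) = (n**3 + 15*n**2 + 74*n + 60)/(20*(n**3 + 15*n**2 + 74*n + 120)); subtract s_(1) = 1/40 ⇒ S(n) = n*(n**2 + 15*n + 74)/(40*(n**3 + 15*n**2 + 74*n + 120)).

S(n) = \frac{n \left(n^{2} + 15 n + 74\right)}{40 \left(n^{3} + 15 n^{2} + 74 n + 120\right)}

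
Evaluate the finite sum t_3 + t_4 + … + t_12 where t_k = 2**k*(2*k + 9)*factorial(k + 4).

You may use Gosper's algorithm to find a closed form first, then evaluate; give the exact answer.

Ratio r(k) = 2*(k + 5)*(2*k + 11)/(2*k + 9).
Normal form (A,B,C) = (2*k + 10, 1, k + 9/2).
Need (2*k + 10)·f(k+1) − (1)·f(k) = k + 9/2.
From deg A=1, deg B=0, deg C=1: d=0.
A polynomial solution: f(k) = 1/2.
Then R = B(k−1)f/C = 1/(2*k + 9), so s_k = R(k)·t_k = 2**k*factorial(k + 4).
Check: Δs_k = 2**k*(2*k + 9)*factorial(k + 4). ✓
Evaluate s at k=13 and k=3: 2913791410962432000 and 40320; difference 2913791410962391680.

Σ = 2913791410962391680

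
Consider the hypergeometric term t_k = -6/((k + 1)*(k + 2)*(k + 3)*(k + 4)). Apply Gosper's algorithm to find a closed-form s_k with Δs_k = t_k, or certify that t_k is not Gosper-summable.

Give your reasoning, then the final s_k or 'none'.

s_k = k*(-k**2 - 6*k - 11)/(3*(k + 1)*(k + 2)*(k + 3))

Compute t_(k+1)/t_k: get (k + 1)/(k + 5).
Take A(k)=k + 1, B(k)=k + 5, C(k)=1.
Solve (k + 1)·f(k+1) − (k + 4)·f(k) = 1.
d = 3 from the (1,1,0) case.
Solving with deg f ≤ 3: f(k) = k*(k**2 + 6*k + 11)/18.
Certificate R = B(k−1)f/C = k*(k + 4)*(k**2 + 6*k + 11)/18 gives s_k = k*(-k**2 - 6*k - 11)/(3*(k + 1)*(k + 2)*(k + 3)).
s_(k+1) − s_k = -6/(k**4 + 10*k**3 + 35*k**2 + 50*k + 24) = t_k.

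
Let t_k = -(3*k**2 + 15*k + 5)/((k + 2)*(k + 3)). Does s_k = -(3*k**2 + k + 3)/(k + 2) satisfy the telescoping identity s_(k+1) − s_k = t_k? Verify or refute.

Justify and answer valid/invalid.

valid (s_(k+1) − s_k reduces to t_k)

s_(k+1) = (-k - 3*(k + 1)**2 - 4)/(k + 3)
s_(k+1) − s_k = (-3*k**2 - 15*k - 5)/(k**2 + 5*k + 6)
(s_(k+1) − s_k) − t_k = 0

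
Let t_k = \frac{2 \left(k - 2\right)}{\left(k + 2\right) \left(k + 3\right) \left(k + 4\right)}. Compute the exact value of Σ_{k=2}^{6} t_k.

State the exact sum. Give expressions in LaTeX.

t_(k+1)/t_k = (k - 1)*(k + 2)/((k - 2)*(k + 5)).
Gosper form: A/B · C(k+1)/C(k) with A=k + 2, B=k + 5, C=k - 2.
Set up (k + 2)·f(k+1) − (k + 4)·f(k) − (k - 2) = 0.
deg f ≤ 2 (via 1,1,1).
Coefficient equations give f(k) = -k.
Then R = B(k−1)f/C = -k*(k + 4)/(k - 2), so s_k = R(k)·t_k = -2*k/((k + 2)*(k + 3)).
s_(k+1) − s_k = 2*(k - 2)/(k**3 + 9*k**2 + 26*k + 24) = t_k.
Evaluate s at k=7 and k=2: -7/45 and -1/5; difference 2/45.

Σ = 2/45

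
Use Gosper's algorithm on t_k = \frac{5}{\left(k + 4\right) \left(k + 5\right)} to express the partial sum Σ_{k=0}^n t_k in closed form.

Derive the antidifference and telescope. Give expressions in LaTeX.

S(n) = \frac{5 \left(n + 1\right)}{4 \left(n + 5\right)}

r(k) = (k + 4)/(k + 6) after simplifying.
A = k + 4, B = k + 6, C = 1.
f must satisfy (k + 4)·f(k+1) − (k + 5)·f(k) = 1.
d = 1 from the (1,1,0) case.
Solve for f: f(k) = k/4 (degree 1 ≤ 1).
Certificate R = B(k−1)f/C = k*(k + 5)/4 gives s_k = 5*k/(4*(k + 4)).
Δs = 5/(k**2 + 9*k + 20), as required.
Σ_(k=0)^n t_k = s_(n+1) − s_(0) = (5*(n + 1)/(4*(n + 5))) − (0), i.e. 5*(n + 1)/(4*(n + 5)).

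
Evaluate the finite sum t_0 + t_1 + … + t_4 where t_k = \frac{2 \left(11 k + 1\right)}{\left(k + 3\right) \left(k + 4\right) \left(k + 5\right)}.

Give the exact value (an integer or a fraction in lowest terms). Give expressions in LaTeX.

Compute t_(k+1)/t_k: get (k + 3)*(11*k + 12)/((k + 6)*(11*k + 1)).
A = k + 3, B = k + 6, C = k + 1/11.
Solve (k + 3)·f(k+1) − (k + 5)·f(k) = k + 1/11.
From deg A=1, deg B=1, deg C=1: d=2.
Coefficient equations give f(k) = k*(17*k - 13)/132.
So s_k = (B(k−1)f/C)·t_k = (k*(k + 5)*(17*k - 13)/(12*(11*k + 1)))·t_k = k*(17*k - 13)/(6*(k + 3)*(k + 4)).
s_(k+1) − s_k = 2*(11*k + 1)/(k**3 + 12*k**2 + 47*k + 60) = t_k.
Σ_(k=0)^(4) t_k = s_(5) − s_(0) = 5/6 − (0) = 5/6.

Σ = 5/6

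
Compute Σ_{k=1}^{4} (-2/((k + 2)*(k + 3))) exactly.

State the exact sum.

Σ = -8/21

r(k) = (k + 2)/(k + 4) after simplifying.
Factor: A=k + 2; B=k + 4; C=1.
f must satisfy (k + 2)·f(k+1) − (k + 3)·f(k) = 1.
From deg A=1, deg B=1, deg C=0: d=1.
A polynomial solution: f(k) = k/2.
R(k) = B(k−1)·f(k)/C(k) = k*(k + 3)/2; s_k = R·t_k = -k/(k + 2).
Verify: -2/(k**2 + 5*k + 6) matches t_k.
Σ_(k=1)^(4) t_k = s_(5) − s_(1) = -5/7 − (-1/3) = -8/21.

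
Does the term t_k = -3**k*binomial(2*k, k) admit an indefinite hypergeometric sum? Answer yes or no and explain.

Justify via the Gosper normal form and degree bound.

No. Not Gosper-summable.

r(k) = 6*(2*k + 1)/(k + 1) after simplifying.
Factor: A=12*k + 6; B=k + 1; C=1.
Key eq: (12*k + 6)·f(k+1) = (k)·f(k) + (1).
Bound: deg f ≤ -1.
d = -1 < 0 ⇒ no nonzero polynomial f; not summable.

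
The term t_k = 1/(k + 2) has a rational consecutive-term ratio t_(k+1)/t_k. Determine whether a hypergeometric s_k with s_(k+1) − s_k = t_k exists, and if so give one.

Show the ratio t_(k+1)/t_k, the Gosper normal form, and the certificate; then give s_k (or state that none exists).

r(k) = (k + 2)/(k + 3) after simplifying.
A = k + 2, B = k + 3, C = 1.
Set up (k + 2)·f(k+1) − (k + 2)·f(k) − (1) = 0.
deg f ≤ 0 (via 1,1,0).
f = c0 ⇒ A·f(k+1) − B(k−1)·f(k) − C = -1. The system {-1 = 0} is inconsistent; no antidifference.

none (Gosper's algorithm certifies no s_k)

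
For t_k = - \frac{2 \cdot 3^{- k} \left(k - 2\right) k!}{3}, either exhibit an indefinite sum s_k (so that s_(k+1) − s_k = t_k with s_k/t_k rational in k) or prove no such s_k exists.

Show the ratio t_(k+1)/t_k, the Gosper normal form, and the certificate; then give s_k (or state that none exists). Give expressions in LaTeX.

s_k = - 2 \cdot 3^{- k} k!

Compute t_(k+1)/t_k: get (k**2 - 1)/(3*(k - 2)).
Factor: A=k/3 + 1/3; B=1; C=k - 2.
f must satisfy (k/3 + 1/3)·f(k+1) − (1)·f(k) = k - 2.
Bound: deg f ≤ 0.
Solving with deg f ≤ 0: f(k) = 3.
R(k) = B(k−1)·f(k)/C(k) = 3/(k - 2); s_k = R·t_k = -2*factorial(k)/3**k.
Verify: -2*(k - 2)*factorial(k)/(3*3**k) matches t_k.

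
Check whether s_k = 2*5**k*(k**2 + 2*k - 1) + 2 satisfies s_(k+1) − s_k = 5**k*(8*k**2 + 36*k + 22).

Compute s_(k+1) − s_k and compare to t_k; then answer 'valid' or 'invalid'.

s_(k+1) = 2*5**(k + 1)*(2*k + (k + 1)**2 + 1) + 2
s_(k+1) − s_k = 5**k*(8*k**2 + 36*k + 22)
(s_(k+1) − s_k) − t_k = 0

valid (s_(k+1) − s_k reduces to t_k)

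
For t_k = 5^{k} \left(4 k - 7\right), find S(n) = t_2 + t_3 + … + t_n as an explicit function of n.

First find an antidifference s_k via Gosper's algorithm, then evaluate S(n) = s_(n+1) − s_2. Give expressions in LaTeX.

S(n) = 5 \cdot 5^{n} n - 10 \cdot 5^{n} + 25

Step 1: r(k) = 5*(4*k - 3)/(4*k - 7).
Factor: A=5; B=1; C=k - 7/4.
Solve (5)·f(k+1) − (1)·f(k) = k - 7/4.
deg f ≤ 1 (via 0,0,1).
Coefficient equations give f(k) = (k - 3)/4.
Then R = B(k−1)f/C = (k - 3)/(4*k - 7), so s_k = R(k)·t_k = 5**k*(k - 3).
Check: Δs_k = 5**k*(4*k - 7). ✓
Telescope: S(n) = s_(n+1) − s_(2) = 5**(n + 1)*(n - 2) − (-25) = 5*5**n*n - 10*5**n + 25.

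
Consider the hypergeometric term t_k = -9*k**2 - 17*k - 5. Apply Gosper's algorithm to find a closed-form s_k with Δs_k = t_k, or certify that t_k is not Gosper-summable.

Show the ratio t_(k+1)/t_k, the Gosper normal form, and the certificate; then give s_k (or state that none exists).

r(k) = (9*k**2 + 35*k + 31)/(9*k**2 + 17*k + 5) after simplifying.
Factor: A=1; B=1; C=k**2 + 17*k/9 + 5/9.
Need (1)·f(k+1) − (1)·f(k) = k**2 + 17*k/9 + 5/9.
d = 3 from the (0,0,2) case.
Coefficient equations give f(k) = k*(3*k**2 + 4*k - 2)/9.
So s_k = (B(k−1)f/C)·t_k = (k*(3*k**2 + 4*k - 2)/(9*k**2 + 17*k + 5))·t_k = k*(-3*k**2 - 4*k + 2).
Check: Δs_k = -9*k**2 - 17*k - 5. ✓

s_k = k*(-3*k**2 - 4*k + 2)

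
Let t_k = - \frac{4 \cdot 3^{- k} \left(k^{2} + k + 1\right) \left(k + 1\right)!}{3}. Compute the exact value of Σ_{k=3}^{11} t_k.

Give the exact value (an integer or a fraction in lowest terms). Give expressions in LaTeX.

r(k) = (k + 2)*(k + (k + 1)**2 + 2)/(3*(k**2 + k + 1)) after simplifying.
Normal form (A,B,C) = (k/3 + 2/3, 1, k**2 + k + 1).
Solve (k/3 + 2/3)·f(k+1) − (1)·f(k) = k**2 + k + 1.
Degrees (1,0,2) ⇒ d ≤ 1.
Match coefficients ⇒ f(k) = 3*(k + 1).
R(k) = B(k−1)·f(k)/C(k) = 3*(k + 1)/(k**2 + k + 1); s_k = R·t_k = -4*(k + 1)*factorial(k + 1)/3**k.
Verify: -4*(k**2 + k + 1)*factorial(k + 1)/(3*3**k) matches t_k.
Telescoping: Σ = s_(12) − s_(3) = -1332531200/2187 − (-128/9) = -1332500096/2187.

Σ = -1332500096/2187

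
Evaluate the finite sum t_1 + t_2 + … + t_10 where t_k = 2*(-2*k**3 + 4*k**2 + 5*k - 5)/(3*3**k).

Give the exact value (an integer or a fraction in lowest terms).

Σ = -115586/177147

t_(k+1)/t_k = (2*k**3 + 2*k**2 - 7*k - 2)/(3*(2*k**3 - 4*k**2 - 5*k + 5)).
Normal form (A,B,C) = (1/3, 1, k**3 - 2*k**2 - 5*k/2 + 5/2).
Need (1/3)·f(k+1) − (1)·f(k) = k**3 - 2*k**2 - 5*k/2 + 5/2.
d = 3 from the (0,0,3) case.
Match coefficients ⇒ f(k) = -3*(2*k**3 - k**2 - 3*k + 4)/4.
Then R = B(k−1)f/C = -3*(2*k**3 - k**2 - 3*k + 4)/(2*(2*k**3 - 4*k**2 - 5*k + 5)), so s_k = R(k)·t_k = (2*k**3 - k**2 - 3*k + 4)/3**k.
Verify: 2*(-2*k**3 + 4*k**2 + 5*k - 5)/(3*3**k) matches t_k.
Evaluate s at k=11 and k=1: 2512/177147 and 2/3; difference -115586/177147.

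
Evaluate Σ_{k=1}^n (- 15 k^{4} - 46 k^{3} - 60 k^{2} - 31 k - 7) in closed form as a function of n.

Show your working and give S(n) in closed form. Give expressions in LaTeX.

S(n) = n \left(- 3 n^{4} - 19 n^{3} - 48 n^{2} - 57 n - 32\right)

Compute t_(k+1)/t_k: get (15*k**4 + 106*k**3 + 288*k**2 + 349*k + 159)/(15*k**4 + 46*k**3 + 60*k**2 + 31*k + 7).
Factor: A=1; B=1; C=k**4 + 46*k**3/15 + 4*k**2 + 31*k/15 + 7/15.
Need (1)·f(k+1) − (1)·f(k) = k**4 + 46*k**3/15 + 4*k**2 + 31*k/15 + 7/15.
Bound: deg f ≤ 5.
Solving with deg f ≤ 5: f(k) = k*(3*k**4 + 4*k**3 + 2*k**2 - 3*k + 1)/15.
So s_k = (B(k−1)f/C)·t_k = (k*(3*k**4 + 4*k**3 + 2*k**2 - 3*k + 1)/(15*k**4 + 46*k**3 + 60*k**2 + 31*k + 7))·t_k = k*(-3*k**4 - 4*k**3 - 2*k**2 + 3*k - 1).
Δs = -15*k**4 - 46*k**3 - 60*k**2 - 31*k - 7, as required.
Evaluate: s_(n+1) = -3*n**5 - 19*n**4 - 48*n**3 - 57*n**2 - 32*n - 7; subtract s_(1) = -7 ⇒ S(n) = n*(-3*n**4 - 19*n**3 - 48*n**2 - 57*n - 32).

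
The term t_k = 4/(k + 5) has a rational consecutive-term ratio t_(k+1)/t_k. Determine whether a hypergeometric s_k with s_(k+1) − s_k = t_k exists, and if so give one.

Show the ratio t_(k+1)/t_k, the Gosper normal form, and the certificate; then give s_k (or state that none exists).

not Gosper-summable; s_k does not exist

r(k) = (k + 5)/(k + 6) after simplifying.
Factor: A=k + 5; B=k + 6; C=1.
Key eq: (k + 5)·f(k+1) = (k + 5)·f(k) + (1).
deg f ≤ 0 (via 1,1,0).
Write f(k) = c0. Then LHS − RHS = -1, requiring -1 = 0: contradictory. No certificate.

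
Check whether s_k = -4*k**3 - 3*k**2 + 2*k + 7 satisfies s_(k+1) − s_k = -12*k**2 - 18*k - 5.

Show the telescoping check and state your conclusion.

s_(k+1) = -4*k**3 - 15*k**2 - 16*k + 2
s_(k+1) − s_k = -12*k**2 - 18*k - 5
(s_(k+1) − s_k) − t_k = 0

valid (s_(k+1) − s_k reduces to t_k)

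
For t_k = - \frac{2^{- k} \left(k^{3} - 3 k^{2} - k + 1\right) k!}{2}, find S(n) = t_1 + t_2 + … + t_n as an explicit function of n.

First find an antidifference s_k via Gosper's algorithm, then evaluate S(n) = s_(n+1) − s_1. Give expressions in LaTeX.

The ratio is (k**4 + k**3 - 4*k**2 - 6*k - 2)/(2*(k**3 - 3*k**2 - k + 1)).
So A=k/2 + 1/2 and B=1, with C=k**3 - 3*k**2 - k + 1.
Key eq: (k/2 + 1/2)·f(k+1) = (1)·f(k) + (k**3 - 3*k**2 - k + 1).
Degrees (1,0,3) ⇒ d ≤ 2.
Solving with deg f ≤ 2: f(k) = 2*(k**2 - 4*k - 4).
Get s_k = R·t_k = (-k**2 + 4*k + 4)*factorial(k)/2**k with R(k) = B(k−1)f(k)/C(k) = 2*(k**2 - 4*k - 4)/(k**3 - 3*k**2 - k + 1).
Verify: -(k**3 - 3*k**2 - k + 1)*factorial(k)/(2*2**k) matches t_k.
Telescope: S(n) = s_(n+1) − s_(1) = 2**(-n - 1)*(-n**2 + 2*n + 7)*factorial(n + 1) − (7/2) = 2**(-n - 1)*(-7*2**n - n**3*factorial(n) + n**2*factorial(n) + 9*n*factorial(n) + 7*factorial(n)).

S(n) = 2^{- n - 1} \left(- 7 \cdot 2^{n} - n^{3} n! + n^{2} n! + 9 n n! + 7 n!\right)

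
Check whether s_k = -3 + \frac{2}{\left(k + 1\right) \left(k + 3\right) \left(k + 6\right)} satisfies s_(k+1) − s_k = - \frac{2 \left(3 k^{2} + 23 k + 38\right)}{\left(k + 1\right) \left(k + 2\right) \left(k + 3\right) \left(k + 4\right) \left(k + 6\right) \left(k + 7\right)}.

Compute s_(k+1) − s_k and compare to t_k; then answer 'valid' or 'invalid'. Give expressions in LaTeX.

Valid — Δs_k = t_k.

s_(k+1) = -3 + 2/((k + 2)*(k + 4)*(k + 7))
s_(k+1) − s_k = 2/((k + 2)*(k + 4)*(k + 7)) - 2/((k + 1)*(k + 3)*(k + 6))
(s_(k+1) − s_k) − t_k = 0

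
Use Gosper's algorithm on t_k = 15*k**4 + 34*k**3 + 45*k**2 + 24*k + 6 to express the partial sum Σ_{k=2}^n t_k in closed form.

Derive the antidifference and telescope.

S(n) = 3*n**5 + 16*n**4 + 37*n**3 + 43*n**2 + 25*n - 124

Step 1: r(k) = (15*k**4 + 94*k**3 + 237*k**2 + 276*k + 124)/(15*k**4 + 34*k**3 + 45*k**2 + 24*k + 6).
So A=1 and B=1, with C=k**4 + 34*k**3/15 + 3*k**2 + 8*k/5 + 2/5.
f must satisfy (1)·f(k+1) − (1)·f(k) = k**4 + 34*k**3/15 + 3*k**2 + 8*k/5 + 2/5.
Degrees (0,0,4) ⇒ d ≤ 5.
A polynomial solution: f(k) = k*(3*k**4 + k**3 + 3*k**2 - 2*k + 1)/15.
Certificate R = B(k−1)f/C = k*(3*k**4 + k**3 + 3*k**2 - 2*k + 1)/(15*k**4 + 34*k**3 + 45*k**2 + 24*k + 6) gives s_k = k*(3*k**4 + k**3 + 3*k**2 - 2*k + 1).
Δs = 15*k**4 + 34*k**3 + 45*k**2 + 24*k + 6, as required.
Evaluate: s_(n+1) = 3*n**5 + 16*n**4 + 37*n**3 + 43*n**2 + 25*n + 6; subtract s_(2) = 130 ⇒ S(n) = 3*n**5 + 16*n**4 + 37*n**3 + 43*n**2 + 25*n - 124.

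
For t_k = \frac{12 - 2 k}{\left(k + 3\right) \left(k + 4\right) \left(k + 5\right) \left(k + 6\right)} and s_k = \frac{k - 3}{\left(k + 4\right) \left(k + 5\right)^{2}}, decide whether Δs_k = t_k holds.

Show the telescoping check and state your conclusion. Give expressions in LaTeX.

s_(k+1) = (k - 2)/((k + 5)*(k + 6)**2)
s_(k+1) − s_k = ((3 - k)*(k + 6)**2 + (k - 2)*(k + 4)*(k + 5))/((k + 4)*(k + 5)**2*(k + 6)**2)
(s_(k+1) − s_k) − t_k = 2*(3*k**2 + k - 78)/(k**6 + 29*k**5 + 347*k**4 + 2191*k**3 + 7692*k**2 + 14220*k + 10800)

Invalid: residual \frac{2 \left(3 k^{2} + k - 78\right)}{k^{6} + 29 k^{5} + 347 k^{4} + 2191 k^{3} + 7692 k^{2} + 14220 k + 10800} ≠ 0.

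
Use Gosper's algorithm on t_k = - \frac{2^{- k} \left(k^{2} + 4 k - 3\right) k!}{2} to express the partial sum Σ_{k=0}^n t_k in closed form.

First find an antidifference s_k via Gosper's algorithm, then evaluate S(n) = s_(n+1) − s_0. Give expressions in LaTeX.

Step 1: r(k) = (k + 1)*(4*k + (k + 1)**2 + 1)/(2*(k**2 + 4*k - 3)).
So A=k/2 + 1/2 and B=1, with C=k**2 + 4*k - 3.
Set up (k/2 + 1/2)·f(k+1) − (1)·f(k) − (k**2 + 4*k - 3) = 0.
Bound: deg f ≤ 1.
A polynomial solution: f(k) = 2*(k + 4).
Then R = B(k−1)f/C = 2*(k + 4)/(k**2 + 4*k - 3), so s_k = R(k)·t_k = -(k + 4)*factorial(k)/2**k.
Verify: -(k**2 + 4*k - 3)*factorial(k)/(2*2**k) matches t_k.
Telescope: S(n) = s_(n+1) − s_(0) = -2**(-n - 1)*(n + 5)*factorial(n + 1) − (-4) = 2**(-n - 1)*(2**(n + 3) - n**2*factorial(n) - 6*n*factorial(n) - 5*factorial(n)).

S(n) = 2^{- n - 1} \left(2^{n + 3} - n^{2} n! - 6 n n! - 5 n!\right)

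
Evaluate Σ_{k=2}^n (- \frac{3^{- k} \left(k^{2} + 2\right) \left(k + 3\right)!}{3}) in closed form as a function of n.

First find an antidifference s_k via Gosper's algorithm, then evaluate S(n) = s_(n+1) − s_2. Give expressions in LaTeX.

S(n) = - 3^{- n - 1} \left(n - 1\right) \left(n + 4\right)!

r(k) = (k + 4)*((k + 1)**2 + 2)/(3*(k**2 + 2)) after simplifying.
Gosper form: A/B · C(k+1)/C(k) with A=k/3 + 4/3, B=1, C=k**2 + 2.
Need (k/3 + 4/3)·f(k+1) − (1)·f(k) = k**2 + 2.
From deg A=1, deg B=0, deg C=2: d=1.
Solving with deg f ≤ 1: f(k) = 3*(k - 2).
R(k) = B(k−1)·f(k)/C(k) = 3*(k - 2)/(k**2 + 2); s_k = R·t_k = -(k - 2)*factorial(k + 3)/3**k.
Δs = -(k**2 + 2)*factorial(k + 3)/(3*3**k), as required.
s_(n+1) = -3**(-n - 1)*(n - 1)*factorial(n + 4) and s_(2) = 0, so S(n) = -3**(-n - 1)*(n - 1)*factorial(n + 4).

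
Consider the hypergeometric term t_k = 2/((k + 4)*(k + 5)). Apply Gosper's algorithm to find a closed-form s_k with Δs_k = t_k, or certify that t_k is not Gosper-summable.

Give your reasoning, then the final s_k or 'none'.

Ratio r(k) = (k + 4)/(k + 6).
Normal form (A,B,C) = (k + 4, k + 6, 1).
Key eq: (k + 4)·f(k+1) = (k + 5)·f(k) + (1).
deg f ≤ 1 (via 1,1,0).
Coefficient equations give f(k) = k/4.
Certificate R = B(k−1)f/C = k*(k + 5)/4 gives s_k = k/(2*(k + 4)).
s_(k+1) − s_k = 2/(k**2 + 9*k + 20) = t_k.

s_k = k/(2*(k + 4))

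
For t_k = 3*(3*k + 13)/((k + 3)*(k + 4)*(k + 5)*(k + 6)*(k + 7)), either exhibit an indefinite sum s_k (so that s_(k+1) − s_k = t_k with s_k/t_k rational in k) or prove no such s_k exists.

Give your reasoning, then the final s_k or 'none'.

Ratio r(k) = (k + 3)*(3*k + 16)/((k + 8)*(3*k + 13)).
Normal form (A,B,C) = (k + 3, k + 8, k + 13/3).
Set up (k + 3)·f(k+1) − (k + 7)·f(k) − (k + 13/3) = 0.
From deg A=1, deg B=1, deg C=1: d=4.
A polynomial solution: f(k) = k*(k + 4)*(k**2 + 14*k + 63)/270.
So s_k = (B(k−1)f/C)·t_k = (k*(k + 4)*(k + 7)*(k**2 + 14*k + 63)/(90*(3*k + 13)))·t_k = k*(k**2 + 14*k + 63)/(30*(k**3 + 14*k**2 + 63*k + 90)).
Verify: 3*(3*k + 13)/(k**5 + 25*k**4 + 245*k**3 + 1175*k**2 + 2754*k + 2520) matches t_k.

s_k = k*(k**2 + 14*k + 63)/(30*(k**3 + 14*k**2 + 63*k + 90))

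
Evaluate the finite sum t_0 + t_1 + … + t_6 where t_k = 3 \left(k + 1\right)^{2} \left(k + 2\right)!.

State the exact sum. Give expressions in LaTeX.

Σ = 6531846

The ratio is (k + 2)**2*(k + 3)/(k + 1)**2.
Take A(k)=k + 3, B(k)=1, C(k)=k**2 + 2*k + 1.
Key eq: (k + 3)·f(k+1) = (1)·f(k) + (k**2 + 2*k + 1).
From deg A=1, deg B=0, deg C=2: d=1.
Coefficient equations give f(k) = k - 1.
Get s_k = R·t_k = 3*(k - 1)*factorial(k + 2) with R(k) = B(k−1)f(k)/C(k) = (k - 1)/(k + 1)**2.
Verify: 3*(k + 1)**2*factorial(k + 2) matches t_k.
Sum = s_(7) − s_(0); s_(7) = 6531840, s_(0) = -6 ⇒ 6531846.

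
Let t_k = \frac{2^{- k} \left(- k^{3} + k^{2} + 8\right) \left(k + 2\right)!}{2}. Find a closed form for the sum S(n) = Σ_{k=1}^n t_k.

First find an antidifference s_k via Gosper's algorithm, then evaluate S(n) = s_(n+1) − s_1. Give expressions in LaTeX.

S(n) = \frac{2^{- n} \left(- 12 \cdot 2^{n} - n^{5} n! - 4 n^{4} n! + 3 n^{3} n! + 28 n^{2} n! + 34 n n! + 12 n!\right)}{2}

t_(k+1)/t_k = (k + 3)*(-(k + 1)**3 + (k + 1)**2 + 8)/(2*(-k**3 + k**2 + 8)).
Gosper form: A/B · C(k+1)/C(k) with A=k/2 + 3/2, B=1, C=k**3 - k**2 - 8.
Solve (k/2 + 3/2)·f(k+1) − (1)·f(k) = k**3 - k**2 - 8.
Degrees (1,0,3) ⇒ d ≤ 2.
A polynomial solution: f(k) = 2*(k**2 - 4*k + 1).
So s_k = (B(k−1)f/C)·t_k = (2*(k**2 - 4*k + 1)/(k**3 - k**2 - 8))·t_k = -(k**2 - 4*k + 1)*factorial(k + 2)/2**k.
Δs = (-k**3 + k**2 + 8)*factorial(k + 2)/(2*2**k), as required.
s_(n+1) = 2**(-n - 1)*(-n**2 + 2*n + 2)*factorial(n + 3) and s_(1) = 6, so S(n) = (-12*2**n - n**5*factorial(n) - 4*n**4*factorial(n) + 3*n**3*factorial(n) + 28*n**2*factorial(n) + 34*n*factorial(n) + 12*factorial(n))/(2*2**n).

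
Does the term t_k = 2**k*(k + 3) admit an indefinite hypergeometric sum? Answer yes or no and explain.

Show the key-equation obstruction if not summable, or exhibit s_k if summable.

Yes. s_k = 2**k*(k + 1).

r(k) = 2*(k + 4)/(k + 3) after simplifying.
A = 2, B = 1, C = k + 3.
f must satisfy (2)·f(k+1) − (1)·f(k) = k + 3.
d = 1 from the (0,0,1) case.
Match coefficients ⇒ f(k) = k + 1.
R(k) = B(k−1)·f(k)/C(k) = (k + 1)/(k + 3); s_k = R·t_k = 2**k*(k + 1).
s_(k+1) − s_k = 2**k*(k + 3) = t_k.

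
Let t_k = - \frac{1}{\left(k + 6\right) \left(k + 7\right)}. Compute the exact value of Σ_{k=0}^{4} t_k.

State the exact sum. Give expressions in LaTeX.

Σ = -5/66

Compute t_(k+1)/t_k: get (k + 6)/(k + 8).
Take A(k)=k + 6, B(k)=k + 8, C(k)=1.
f must satisfy (k + 6)·f(k+1) − (k + 7)·f(k) = 1.
Bound: deg f ≤ 1.
Solve for f: f(k) = k/6 (degree 1 ≤ 1).
Get s_k = R·t_k = -k/(6*k + 36) with R(k) = B(k−1)f(k)/C(k) = k*(k + 7)/6.
Check: Δs_k = -1/(k**2 + 13*k + 42). ✓
Σ_(k=0)^(4) t_k = s_(5) − s_(0) = -5/66 − (0) = -5/66.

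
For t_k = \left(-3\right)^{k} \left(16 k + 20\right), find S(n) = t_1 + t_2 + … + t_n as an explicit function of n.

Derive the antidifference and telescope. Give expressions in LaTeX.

S(n) = 12 \left(-3\right)^{n} n + 18 \left(-3\right)^{n} - 18

r(k) = 3*(-4*k - 9)/(4*k + 5) after simplifying.
A = -3, B = 1, C = k + 5/4.
Set up (-3)·f(k+1) − (1)·f(k) − (k + 5/4) = 0.
Bound: deg f ≤ 1.
Solving with deg f ≤ 1: f(k) = -(2*k + 1)/8.
R(k) = B(k−1)·f(k)/C(k) = -(2*k + 1)/(2*(4*k + 5)); s_k = R·t_k = (-3)**k*(-4*k - 2).
Δs = (-3)**k*(16*k + 20), as required.
s_(n+1) = 6*(-3)**n*(2*n + 3) and s_(1) = 18, so S(n) = 12*(-3)**n*n + 18*(-3)**n - 18.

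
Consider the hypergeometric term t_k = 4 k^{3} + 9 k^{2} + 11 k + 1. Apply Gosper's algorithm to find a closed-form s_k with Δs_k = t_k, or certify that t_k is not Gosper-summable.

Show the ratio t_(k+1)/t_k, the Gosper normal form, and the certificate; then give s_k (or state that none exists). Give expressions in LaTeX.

Step 1: r(k) = (4*k**3 + 21*k**2 + 41*k + 25)/(4*k**3 + 9*k**2 + 11*k + 1).
So A=1 and B=1, with C=k**3 + 9*k**2/4 + 11*k/4 + 1/4.
Key eq: (1)·f(k+1) = (1)·f(k) + (k**3 + 9*k**2/4 + 11*k/4 + 1/4).
deg f ≤ 4 (via 0,0,3).
Match coefficients ⇒ f(k) = k*(k**3 + k**2 + 2*k - 3)/4.
R(k) = B(k−1)·f(k)/C(k) = k*(k**3 + k**2 + 2*k - 3)/(4*k**3 + 9*k**2 + 11*k + 1); s_k = R·t_k = k*(k**3 + k**2 + 2*k - 3).
Δs = 4*k**3 + 9*k**2 + 11*k + 1, as required.

s_k = k \left(k^{3} + k^{2} + 2 k - 3\right)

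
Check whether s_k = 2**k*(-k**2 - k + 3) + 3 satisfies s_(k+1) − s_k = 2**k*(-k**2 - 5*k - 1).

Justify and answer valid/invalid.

s_(k+1) = 2**(k + 1)*(-k - (k + 1)**2 + 2) + 3
s_(k+1) − s_k = 2**k*(-k**2 - 5*k - 1)
(s_(k+1) − s_k) − t_k = 0

valid (s_(k+1) − s_k reduces to t_k)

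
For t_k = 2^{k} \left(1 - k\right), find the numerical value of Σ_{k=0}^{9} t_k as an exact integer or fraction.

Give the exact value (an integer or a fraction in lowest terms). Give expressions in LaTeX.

t_(k+1)/t_k = 2*k/(k - 1).
Gosper form: A/B · C(k+1)/C(k) with A=2, B=1, C=k - 1.
Key eq: (2)·f(k+1) = (1)·f(k) + (k - 1).
Degrees (0,0,1) ⇒ d ≤ 1.
Solve for f: f(k) = k - 3 (degree 1 ≤ 1).
Certificate R = B(k−1)f/C = (k - 3)/(k - 1) gives s_k = 2**k*(3 - k).
Verify: 2**k*(1 - k) matches t_k.
Sum = s_(10) − s_(0); s_(10) = -7168, s_(0) = 3 ⇒ -7171.

Σ = -7171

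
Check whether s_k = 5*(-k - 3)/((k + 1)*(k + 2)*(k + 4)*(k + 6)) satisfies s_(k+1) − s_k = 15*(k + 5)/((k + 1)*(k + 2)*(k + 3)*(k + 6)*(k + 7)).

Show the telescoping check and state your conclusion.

s_(k+1) = 5*(-k - 4)/((k + 2)*(k + 3)*(k + 5)*(k + 7))
s_(k+1) − s_k = 5*(3*k**3 + 38*k**2 + 158*k + 219)/(k**7 + 28*k**6 + 322*k**5 + 1960*k**4 + 6769*k**3 + 13132*k**2 + 13068*k + 5040)
(s_(k+1) − s_k) − t_k = 5*(-4*k**2 - 37*k - 81)/(k**7 + 28*k**6 + 322*k**5 + 1960*k**4 + 6769*k**3 + 13132*k**2 + 13068*k + 5040)

Invalid: residual 5*(-4*k**2 - 37*k - 81)/(k**7 + 28*k**6 + 322*k**5 + 1960*k**4 + 6769*k**3 + 13132*k**2 + 13068*k + 5040) ≠ 0.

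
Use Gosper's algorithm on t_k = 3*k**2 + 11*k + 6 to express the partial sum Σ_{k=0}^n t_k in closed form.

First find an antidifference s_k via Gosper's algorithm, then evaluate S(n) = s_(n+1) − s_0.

S(n) = n**3 + 7*n**2 + 12*n + 6

Compute t_(k+1)/t_k: get (3*k**2 + 17*k + 20)/(3*k**2 + 11*k + 6).
Factor: A=1; B=1; C=k**2 + 11*k/3 + 2.
Set up (1)·f(k+1) − (1)·f(k) − (k**2 + 11*k/3 + 2) = 0.
Bound: deg f ≤ 3.
Coefficient equations give f(k) = k*(k**2 + 4*k + 1)/3.
R(k) = B(k−1)·f(k)/C(k) = k*(k**2 + 4*k + 1)/((k + 3)*(3*k + 2)); s_k = R·t_k = k*(k**2 + 4*k + 1).
Δs = 3*k**2 + 11*k + 6, as required.
Evaluate: s_(n+1) = n**3 + 7*n**2 + 12*n + 6; subtract s_(0) = 0 ⇒ S(n) = n**3 + 7*n**2 + 12*n + 6.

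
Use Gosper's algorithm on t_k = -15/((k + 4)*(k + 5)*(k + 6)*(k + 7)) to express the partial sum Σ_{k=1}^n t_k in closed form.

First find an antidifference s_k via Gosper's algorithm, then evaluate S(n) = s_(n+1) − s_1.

r(k) = (k + 4)/(k + 8) after simplifying.
A = k + 4, B = k + 8, C = 1.
Need (k + 4)·f(k+1) − (k + 7)·f(k) = 1.
From deg A=1, deg B=1, deg C=0: d=3.
Solving with deg f ≤ 3: f(k) = k*(k**2 + 15*k + 74)/360.
Get s_k = R·t_k = k*(-k**2 - 15*k - 74)/(24*(k + 4)*(k + 5)*(k + 6)) with R(k) = B(k−1)f(k)/C(k) = k*(k + 7)*(k**2 + 15*k + 74)/360.
s_(k+1) − s_k = -15/(k**4 + 22*k**3 + 179*k**2 + 638*k + 840) = t_k.
Evaluate: s_(n+1) = (-n**3 - 18*n**2 - 107*n - 90)/(24*(n**3 + 18*n**2 + 107*n + 210)); subtract s_(1) = -1/56 ⇒ S(n) = n*(-n**2 - 18*n - 107)/(42*(n**3 + 18*n**2 + 107*n + 210)).

S(n) = n*(-n**2 - 18*n - 107)/(42*(n**3 + 18*n**2 + 107*n + 210))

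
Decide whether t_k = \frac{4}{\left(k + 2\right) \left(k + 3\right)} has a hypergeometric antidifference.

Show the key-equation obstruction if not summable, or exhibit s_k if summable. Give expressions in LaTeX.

Yes. s_k = \frac{2 k}{k + 2}.

Ratio r(k) = (k + 2)/(k + 4).
Normal form (A,B,C) = (k + 2, k + 4, 1).
Need (k + 2)·f(k+1) − (k + 3)·f(k) = 1.
Bound: deg f ≤ 1.
Solving with deg f ≤ 1: f(k) = k/2.
Get s_k = R·t_k = 2*k/(k + 2) with R(k) = B(k−1)f(k)/C(k) = k*(k + 3)/2.
Check: Δs_k = 4/(k**2 + 5*k + 6). ✓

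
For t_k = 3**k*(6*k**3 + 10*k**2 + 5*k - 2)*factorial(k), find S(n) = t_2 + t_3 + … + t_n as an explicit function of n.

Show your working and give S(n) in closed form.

S(n) = 6*3**n*n**3*factorial(n) + 12*3**n*n**2*factorial(n) + 3*3**n*n*factorial(n) - 3*3**n*factorial(n) - 54

t_(k+1)/t_k = 3*(6*k**4 + 34*k**3 + 71*k**2 + 62*k + 19)/(6*k**3 + 10*k**2 + 5*k - 2).
Take A(k)=3*k + 3, B(k)=1, C(k)=k**3 + 5*k**2/3 + 5*k/6 - 1/3.
f must satisfy (3*k + 3)·f(k+1) − (1)·f(k) = k**3 + 5*k**2/3 + 5*k/6 - 1/3.
Bound: deg f ≤ 2.
Coefficient equations give f(k) = (2*k**2 - 2*k - 1)/6.
R(k) = B(k−1)·f(k)/C(k) = (2*k**2 - 2*k - 1)/(6*k**3 + 10*k**2 + 5*k - 2); s_k = R·t_k = 3**k*(2*k**2 - 2*k - 1)*factorial(k).
Δs = 3**k*(6*k**3 + 10*k**2 + 5*k - 2)*factorial(k), as required.
Evaluate: s_(n+1) = 3**(n + 1)*(2*n**2 + 2*n - 1)*factorial(n + 1); subtract s_(2) = 54 ⇒ S(n) = 6*3**n*n**3*factorial(n) + 12*3**n*n**2*factorial(n) + 3*3**n*n*factorial(n) - 3*3**n*factorial(n) - 54.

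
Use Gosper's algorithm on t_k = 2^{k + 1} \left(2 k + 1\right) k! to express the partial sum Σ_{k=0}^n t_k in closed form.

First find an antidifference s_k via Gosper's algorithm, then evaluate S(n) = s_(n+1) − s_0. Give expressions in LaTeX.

S(n) = 4 \cdot 2^{n} \left(n + 1\right)! - 2

Step 1: r(k) = 2*(k + 1)*(2*k + 3)/(2*k + 1).
So A=2*k + 2 and B=1, with C=k + 1/2.
Need (2*k + 2)·f(k+1) − (1)·f(k) = k + 1/2.
Degrees (1,0,1) ⇒ d ≤ 0.
Coefficient equations give f(k) = 1/2.
Get s_k = R·t_k = 2**(k + 1)*factorial(k) with R(k) = B(k−1)f(k)/C(k) = 1/(2*k + 1).
Δs = 2**(k + 1)*(2*k + 1)*factorial(k), as required.
s_(n+1) = 2**(n + 2)*factorial(n + 1) and s_(0) = 2, so S(n) = 4*2**n*factorial(n + 1) - 2.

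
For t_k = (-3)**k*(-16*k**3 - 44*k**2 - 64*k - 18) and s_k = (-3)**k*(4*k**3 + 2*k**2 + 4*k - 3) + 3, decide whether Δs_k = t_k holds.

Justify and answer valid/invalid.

s_(k+1) = -3*(-3)**k*(4*k + 4*(k + 1)**3 + 2*(k + 1)**2 + 1) + 3
s_(k+1) − s_k = (-3)**k*(-16*k**3 - 44*k**2 - 64*k - 18)
(s_(k+1) − s_k) − t_k = 0

Valid: the claim telescopes to t_k.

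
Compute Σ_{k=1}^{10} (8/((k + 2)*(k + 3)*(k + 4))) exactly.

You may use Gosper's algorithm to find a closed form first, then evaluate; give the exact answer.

Σ = 85/273

t_(k+1)/t_k = (k + 2)/(k + 5).
Normal form (A,B,C) = (k + 2, k + 5, 1).
Set up (k + 2)·f(k+1) − (k + 4)·f(k) − (1) = 0.
deg f ≤ 2 (via 1,1,0).
Coefficient equations give f(k) = k*(k + 5)/12.
Then R = B(k−1)f/C = k*(k + 4)*(k + 5)/12, so s_k = R(k)·t_k = 2*k*(k + 5)/(3*(k + 2)*(k + 3)).
Verify: 8/(k**3 + 9*k**2 + 26*k + 24) matches t_k.
Σ_(k=1)^(10) t_k = s_(11) − s_(1) = 176/273 − (1/3) = 85/273.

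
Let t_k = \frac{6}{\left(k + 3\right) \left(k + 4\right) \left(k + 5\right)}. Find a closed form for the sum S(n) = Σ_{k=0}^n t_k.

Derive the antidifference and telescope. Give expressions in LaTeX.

Compute t_(k+1)/t_k: get (k + 3)/(k + 6).
So A=k + 3 and B=k + 6, with C=1.
Set up (k + 3)·f(k+1) − (k + 5)·f(k) − (1) = 0.
From deg A=1, deg B=1, deg C=0: d=2.
Match coefficients ⇒ f(k) = k*(k + 7)/24.
So s_k = (B(k−1)f/C)·t_k = (k*(k + 5)*(k + 7)/24)·t_k = k*(k + 7)/(4*(k + 3)*(k + 4)).
s_(k+1) − s_k = 6/(k**3 + 12*k**2 + 47*k + 60) = t_k.
Evaluate: s_(n+1) = (n**2 + 9*n + 8)/(4*(n**2 + 9*n + 20)); subtract s_(0) = 0 ⇒ S(n) = (n**2 + 9*n + 8)/(4*(n**2 + 9*n + 20)).

S(n) = \frac{n^{2} + 9 n + 8}{4 \left(n^{2} + 9 n + 20\right)}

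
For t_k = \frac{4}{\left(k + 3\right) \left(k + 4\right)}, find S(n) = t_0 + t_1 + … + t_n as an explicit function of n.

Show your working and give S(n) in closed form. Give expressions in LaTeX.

r(k) = (k + 3)/(k + 5) after simplifying.
Take A(k)=k + 3, B(k)=k + 5, C(k)=1.
Need (k + 3)·f(k+1) − (k + 4)·f(k) = 1.
deg f ≤ 1 (via 1,1,0).
Solving with deg f ≤ 1: f(k) = k/3.
R(k) = B(k−1)·f(k)/C(k) = k*(k + 4)/3; s_k = R·t_k = 4*k/(3*(k + 3)).
Verify: 4/(k**2 + 7*k + 12) matches t_k.
s_(n+1) = 4*(n + 1)/(3*(n + 4)) and s_(0) = 0, so S(n) = 4*(n + 1)/(3*(n + 4)).

S(n) = \frac{4 \left(n + 1\right)}{3 \left(n + 4\right)}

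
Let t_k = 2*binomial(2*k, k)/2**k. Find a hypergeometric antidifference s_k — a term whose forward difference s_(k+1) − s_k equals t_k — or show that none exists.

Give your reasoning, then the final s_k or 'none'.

Ratio r(k) = (2*k + 1)/(k + 1).
Take A(k)=2*k + 1, B(k)=k + 1, C(k)=1.
Solve (2*k + 1)·f(k+1) − (k)·f(k) = 1.
deg f ≤ -1 (via 1,1,0).
deg f ≤ -1 is impossible — no certificate.

none — t_k is not Gosper-summable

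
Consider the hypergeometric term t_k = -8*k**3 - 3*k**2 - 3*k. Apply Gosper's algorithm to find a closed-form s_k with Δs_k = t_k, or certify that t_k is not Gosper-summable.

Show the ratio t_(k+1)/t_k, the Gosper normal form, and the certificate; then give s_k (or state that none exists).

s_k = k*(-2*k**3 + 3*k**2 - 2*k + 1)

Step 1: r(k) = (8*k**3 + 27*k**2 + 33*k + 14)/(k*(8*k**2 + 3*k + 3)).
Normal form (A,B,C) = (1, 1, k**3 + 3*k**2/8 + 3*k/8).
f must satisfy (1)·f(k+1) − (1)·f(k) = k**3 + 3*k**2/8 + 3*k/8.
From deg A=0, deg B=0, deg C=3: d=4.
Match coefficients ⇒ f(k) = k*(k - 1)*(2*k**2 - k + 1)/8.
Certificate R = B(k−1)f/C = (k - 1)*(2*k**2 - k + 1)/(8*k**2 + 3*k + 3) gives s_k = k*(-2*k**3 + 3*k**2 - 2*k + 1).
Δs = k*(-8*k**2 - 3*k - 3), as required.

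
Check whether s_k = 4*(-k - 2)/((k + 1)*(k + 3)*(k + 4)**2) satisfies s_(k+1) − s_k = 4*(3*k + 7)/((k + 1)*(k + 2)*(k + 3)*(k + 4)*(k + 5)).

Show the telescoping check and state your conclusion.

s_(k+1) = 4*(-k - 3)/((k + 2)*(k + 4)*(k + 5)**2)
s_(k+1) − s_k = 4*(-(k + 1)*(k + 3)**2*(k + 4) + (k + 2)**2*(k + 5)**2)/((k + 1)*(k + 2)*(k + 3)*(k + 4)**2*(k + 5)**2)
(s_(k+1) − s_k) − t_k = 16*(-2*k**2 - 13*k - 19)/(k**7 + 24*k**6 + 240*k**5 + 1290*k**4 + 3999*k**3 + 7086*k**2 + 6560*k + 2400)

Invalid: residual 16*(-2*k**2 - 13*k - 19)/(k**7 + 24*k**6 + 240*k**5 + 1290*k**4 + 3999*k**3 + 7086*k**2 + 6560*k + 2400) ≠ 0.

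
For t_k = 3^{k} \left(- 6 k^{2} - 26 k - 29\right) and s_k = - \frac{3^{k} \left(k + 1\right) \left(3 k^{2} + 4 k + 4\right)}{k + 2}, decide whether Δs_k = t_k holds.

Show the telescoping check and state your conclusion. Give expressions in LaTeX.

s_(k+1) = -3**(k + 1)*(k + 2)*(4*k + 3*(k + 1)**2 + 8)/(k + 3)
s_(k+1) − s_k = 3**k*(-6*k**4 - 50*k**3 - 160*k**2 - 224*k - 120)/(k**2 + 5*k + 6)
(s_(k+1) − s_k) − t_k = 3**k*(6*k**3 + 35*k**2 + 77*k + 54)/(k**2 + 5*k + 6)

Invalid: residual \frac{3^{k} \left(6 k^{3} + 35 k^{2} + 77 k + 54\right)}{k^{2} + 5 k + 6} ≠ 0.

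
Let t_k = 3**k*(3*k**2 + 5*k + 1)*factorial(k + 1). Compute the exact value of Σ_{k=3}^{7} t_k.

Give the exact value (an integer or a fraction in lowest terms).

Σ = 16665988464

Compute t_(k+1)/t_k: get 3*(3*k**3 + 17*k**2 + 31*k + 18)/(3*k**2 + 5*k + 1).
Factor: A=3*k + 6; B=1; C=k**2 + 5*k/3 + 1/3.
Set up (3*k + 6)·f(k+1) − (1)·f(k) − (k**2 + 5*k/3 + 1/3) = 0.
Bound: deg f ≤ 1.
Solving with deg f ≤ 1: f(k) = (k - 1)/3.
Then R = B(k−1)f/C = (k - 1)/(3*k**2 + 5*k + 1), so s_k = R(k)·t_k = 3**k*(k - 1)*factorial(k + 1).
Verify: 3**k*(3*k**2 + 5*k + 1)*factorial(k + 1) matches t_k.
Evaluate s at k=8 and k=3: 16665989760 and 1296; difference 16665988464.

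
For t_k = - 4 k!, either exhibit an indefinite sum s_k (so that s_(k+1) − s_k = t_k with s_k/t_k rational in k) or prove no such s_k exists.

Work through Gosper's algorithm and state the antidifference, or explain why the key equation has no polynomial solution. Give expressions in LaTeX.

none (Gosper's algorithm certifies no s_k)

Step 1: r(k) = k + 1.
Gosper form: A/B · C(k+1)/C(k) with A=k + 1, B=1, C=1.
f must satisfy (k + 1)·f(k+1) − (1)·f(k) = 1.
d = -1 from the (1,0,0) case.
deg f ≤ -1 is impossible — no certificate.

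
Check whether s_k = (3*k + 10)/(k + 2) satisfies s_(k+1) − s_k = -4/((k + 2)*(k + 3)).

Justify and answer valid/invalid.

s_(k+1) = (3*k + 13)/(k + 3)
s_(k+1) − s_k = -4/(k**2 + 5*k + 6)
(s_(k+1) − s_k) − t_k = 0

valid (s_(k+1) − s_k reduces to t_k)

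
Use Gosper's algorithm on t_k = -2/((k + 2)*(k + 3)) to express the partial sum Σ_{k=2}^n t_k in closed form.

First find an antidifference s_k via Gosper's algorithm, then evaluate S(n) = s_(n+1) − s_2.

S(n) = (1 - n)/(2*(n + 3))

Step 1: r(k) = (k + 2)/(k + 4).
Factor: A=k + 2; B=k + 4; C=1.
f must satisfy (k + 2)·f(k+1) − (k + 3)·f(k) = 1.
From deg A=1, deg B=1, deg C=0: d=1.
A polynomial solution: f(k) = k/2.
Get s_k = R·t_k = -k/(k + 2) with R(k) = B(k−1)f(k)/C(k) = k*(k + 3)/2.
Check: Δs_k = -2/(k**2 + 5*k + 6). ✓
Σ_(k=2)^n t_k = s_(n+1) − s_(2) = ((-n - 1)/(n + 3)) − (-1/2), i.e. (1 - n)/(2*(n + 3)).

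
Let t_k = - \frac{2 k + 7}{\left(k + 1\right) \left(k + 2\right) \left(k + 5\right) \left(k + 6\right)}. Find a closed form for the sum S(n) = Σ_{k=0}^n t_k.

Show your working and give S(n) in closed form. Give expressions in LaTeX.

Ratio r(k) = (k + 1)*(k + 5)*(2*k + 9)/((k + 3)*(k + 7)*(2*k + 7)).
Factor: A=k + 1; B=k + 7; C=k**3 + 21*k**2/2 + 73*k/2 + 42.
Set up (k + 1)·f(k+1) − (k + 6)·f(k) − (k**3 + 21*k**2/2 + 73*k/2 + 42) = 0.
From deg A=1, deg B=1, deg C=3: d=5.
Coefficient equations give f(k) = k*(k + 2)*(k + 3)*(k + 4)*(k + 6)/10.
Then R = B(k−1)f/C = k*(k + 2)*(k + 6)**2/(5*(2*k + 7)), so s_k = R(k)·t_k = k*(-k - 6)/(5*(k**2 + 6*k + 5)).
Verify: (-2*k - 7)/(k**4 + 14*k**3 + 65*k**2 + 112*k + 60) matches t_k.
Telescope: S(n) = s_(n+1) − s_(0) = (-n**2 - 8*n - 7)/(5*(n**2 + 8*n + 12)) − (0) = (-n**2 - 8*n - 7)/(5*(n**2 + 8*n + 12)).

S(n) = \frac{- n^{2} - 8 n - 7}{5 \left(n^{2} + 8 n + 12\right)}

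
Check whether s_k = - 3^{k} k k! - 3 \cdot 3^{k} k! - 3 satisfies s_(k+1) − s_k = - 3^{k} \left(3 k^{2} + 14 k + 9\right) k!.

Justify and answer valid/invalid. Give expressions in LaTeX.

valid (s_(k+1) − s_k reduces to t_k)

s_(k+1) = -3*3**k*k**2*factorial(k) - 15*3**k*k*factorial(k) - 12*3**k*factorial(k) - 3
s_(k+1) − s_k = -3**k*(3*k**2 + 14*k + 9)*factorial(k)
(s_(k+1) − s_k) − t_k = 0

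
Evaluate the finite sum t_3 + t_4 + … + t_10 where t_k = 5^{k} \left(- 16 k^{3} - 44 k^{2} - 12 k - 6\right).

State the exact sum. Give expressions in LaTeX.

Σ = -235449210000

Step 1: r(k) = 5*(8*k**3 + 46*k**2 + 74*k + 39)/(8*k**3 + 22*k**2 + 6*k + 3).
Normal form (A,B,C) = (5, 1, k**3 + 11*k**2/4 + 3*k/4 + 3/8).
Set up (5)·f(k+1) − (1)·f(k) − (k**3 + 11*k**2/4 + 3*k/4 + 3/8) = 0.
d = 3 from the (0,0,3) case.
Solve for f: f(k) = (2*k**3 - 2*k**2 - k + 2)/8 (degree 3 ≤ 3).
Get s_k = R·t_k = 2*5**k*(-2*k**3 + 2*k**2 + k - 2) with R(k) = B(k−1)f(k)/C(k) = (2*k**3 - 2*k**2 - k + 2)/(8*k**3 + 22*k**2 + 6*k + 3).
Verify: 5**k*(-16*k**3 - 44*k**2 - 12*k - 6) matches t_k.
Evaluate s at k=11 and k=3: -235449218750 and -8750; difference -235449210000.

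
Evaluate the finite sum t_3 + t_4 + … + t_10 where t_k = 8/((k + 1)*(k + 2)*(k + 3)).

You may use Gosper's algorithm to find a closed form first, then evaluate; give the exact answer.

Ratio r(k) = (k + 1)/(k + 4).
Gosper form: A/B · C(k+1)/C(k) with A=k + 1, B=k + 4, C=1.
Set up (k + 1)·f(k+1) − (k + 3)·f(k) − (1) = 0.
deg f ≤ 2 (via 1,1,0).
Solve for f: f(k) = k*(k + 3)/4 (degree 2 ≤ 2).
Then R = B(k−1)f/C = k*(k + 3)**2/4, so s_k = R(k)·t_k = 2*k*(k + 3)/((k + 1)*(k + 2)).
Δs = 8/(k**3 + 6*k**2 + 11*k + 6), as required.
Σ_(k=3)^(10) t_k = s_(11) − s_(3) = 77/39 − (9/5) = 34/195.

Σ = 34/195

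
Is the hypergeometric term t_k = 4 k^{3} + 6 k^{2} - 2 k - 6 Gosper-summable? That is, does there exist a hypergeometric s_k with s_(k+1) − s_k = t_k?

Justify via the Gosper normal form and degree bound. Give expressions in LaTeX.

r(k) = (2*k**3 + 9*k**2 + 11*k + 1)/(2*k**3 + 3*k**2 - k - 3) after simplifying.
Gosper form: A/B · C(k+1)/C(k) with A=1, B=1, C=k**3 + 3*k**2/2 - k/2 - 3/2.
Solve (1)·f(k+1) − (1)·f(k) = k**3 + 3*k**2/2 - k/2 - 3/2.
Bound: deg f ≤ 4.
A polynomial solution: f(k) = k*(k**3 - 3*k - 4)/4.
Then R = B(k−1)f/C = k*(k**3 - 3*k - 4)/(2*(2*k**3 + 3*k**2 - k - 3)), so s_k = R(k)·t_k = k*(k**3 - 3*k - 4).
Verify: 4*k**3 + 6*k**2 - 2*k - 6 matches t_k.

Yes. s_k = k \left(k^{3} - 3 k - 4\right).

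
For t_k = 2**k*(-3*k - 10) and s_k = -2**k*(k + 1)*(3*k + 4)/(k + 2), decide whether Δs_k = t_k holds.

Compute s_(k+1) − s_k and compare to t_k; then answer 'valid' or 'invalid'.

Invalid: residual 2**k*(3*k**2 + 13*k + 16)/(k**2 + 5*k + 6) ≠ 0.

s_(k+1) = -2**(k + 1)*(k + 2)*(3*k + 7)/(k + 3)
s_(k+1) − s_k = 2**k*(-3*k**3 - 22*k**2 - 55*k - 44)/(k**2 + 5*k + 6)
(s_(k+1) − s_k) − t_k = 2**k*(3*k**2 + 13*k + 16)/(k**2 + 5*k + 6)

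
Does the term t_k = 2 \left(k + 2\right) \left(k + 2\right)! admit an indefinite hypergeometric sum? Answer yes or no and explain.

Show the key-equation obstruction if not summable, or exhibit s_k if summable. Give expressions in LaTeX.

Yes. s_k = 2 \left(k + 2\right)!.

Compute t_(k+1)/t_k: get (k + 3)**2/(k + 2).
So A=k + 3 and B=1, with C=k + 2.
Key eq: (k + 3)·f(k+1) = (1)·f(k) + (k + 2).
d = 0 from the (1,0,1) case.
Solving with deg f ≤ 0: f(k) = 1.
Then R = B(k−1)f/C = 1/(k + 2), so s_k = R(k)·t_k = 2*factorial(k + 2).
Verify: 2*(k + 2)*factorial(k + 2) matches t_k.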